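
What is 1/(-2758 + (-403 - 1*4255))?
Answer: -1/7416 ≈ -0.00013484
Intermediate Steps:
1/(-2758 + (-403 - 1*4255)) = 1/(-2758 + (-403 - 4255)) = 1/(-2758 - 4658) = 1/(-7416) = -1/7416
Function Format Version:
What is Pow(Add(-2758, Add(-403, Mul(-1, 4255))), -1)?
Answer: Rational(-1, 7416) ≈ -0.00013484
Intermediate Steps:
Pow(Add(-2758, Add(-403, Mul(-1, 4255))), -1) = Pow(Add(-2758, Add(-403, -4255)), -1) = Pow(Add(-2758, -4658), -1) = Pow(-7416, -1) = Rational(-1, 7416)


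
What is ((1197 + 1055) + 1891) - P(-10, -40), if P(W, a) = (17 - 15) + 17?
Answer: 4124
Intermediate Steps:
P(W, a) = 19 (P(W, a) = 2 + 17 = 19)
((1197 + 1055) + 1891) - P(-10, -40) = ((1197 + 1055) + 1891) - 1*19 = (2252 + 1891) - 19 = 4143 - 19 = 4124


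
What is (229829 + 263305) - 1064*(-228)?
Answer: 735726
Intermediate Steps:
(229829 + 263305) - 1064*(-228) = 493134 + 242592 = 735726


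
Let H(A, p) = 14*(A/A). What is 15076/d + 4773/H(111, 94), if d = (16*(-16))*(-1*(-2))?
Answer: 279089/896 ≈ 311.48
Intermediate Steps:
H(A, p) = 14 (H(A, p) = 14*1 = 14)
d = -512 (d = -256*2 = -512)
15076/d + 4773/H(111, 94) = 15076/(-512) + 4773/14 = 15076*(-1/512) + 4773*(1/14) = -3769/128 + 4773/14 = 279089/896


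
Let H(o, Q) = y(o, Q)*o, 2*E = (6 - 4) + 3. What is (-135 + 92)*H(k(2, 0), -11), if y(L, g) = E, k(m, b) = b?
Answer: 0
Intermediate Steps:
E = 5/2 (E = ((6 - 4) + 3)/2 = (2 + 3)/2 = (½)*5 = 5/2 ≈ 2.5000)
y(L, g) = 5/2
H(o, Q) = 5*o/2
(-135 + 92)*H(k(2, 0), -11) = (-135 + 92)*((5/2)*0) = -43*0 = 0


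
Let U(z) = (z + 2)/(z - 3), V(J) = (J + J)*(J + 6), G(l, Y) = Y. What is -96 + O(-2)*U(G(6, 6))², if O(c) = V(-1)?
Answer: -1504/9 ≈ -167.11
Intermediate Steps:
V(J) = 2*J*(6 + J) (V(J) = (2*J)*(6 + J) = 2*J*(6 + J))
O(c) = -10 (O(c) = 2*(-1)*(6 - 1) = 2*(-1)*5 = -10)
U(z) = (2 + z)/(-3 + z)
-96 + O(-2)*U(G(6, 6))² = -96 - 10*(2 + 6)²/(-3 + 6)² = -96 - 10*(8/3)² = -96 - 10*64/9 = -96 - 640/9 = -1504/9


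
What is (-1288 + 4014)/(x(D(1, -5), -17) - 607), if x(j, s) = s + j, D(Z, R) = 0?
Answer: -1363/312 ≈ -4.3686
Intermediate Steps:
x(j, s) = j + s
(-1288 + 4014)/(x(D(1, -5), -17) - 607) = (-1288 + 4014)/((0 - 17) - 607) = 2726/(-17 - 607) = 2726/(-624) = 2726*(-1/624) = -1363/312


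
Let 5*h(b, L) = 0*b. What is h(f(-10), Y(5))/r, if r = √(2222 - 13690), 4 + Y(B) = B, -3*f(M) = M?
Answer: 0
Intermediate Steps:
f(M) = -M/3
Y(B) = -4 + B
h(b, L) = 0 (h(b, L) = (0*b)/5 = (⅕)*0 = 0)
r = 2*I*√2867 (r = √(-11468) = 2*I*√2867 ≈ 107.09*I)
h(f(-10), Y(5))/r = 0/((2*I*√2867)) = 0*(-I*√2867/5734) = 0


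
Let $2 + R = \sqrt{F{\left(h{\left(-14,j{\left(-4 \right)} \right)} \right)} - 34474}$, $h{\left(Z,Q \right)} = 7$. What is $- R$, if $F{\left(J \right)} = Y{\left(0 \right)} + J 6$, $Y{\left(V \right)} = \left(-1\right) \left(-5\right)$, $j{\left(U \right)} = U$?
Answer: $2 - i \sqrt{34427} \approx 2.0 - 185.55 i$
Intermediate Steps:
$Y{\left(V \right)} = 5$
$F{\left(J \right)} = 5 + 6 J$ ($F{\left(J \right)} = 5 + J 6 = 5 + 6 J$)
$R = -2 + i \sqrt{34427}$ ($R = -2 + \sqrt{\left(5 + 6 \cdot 7\right) - 34474} = -2 + \sqrt{\left(5 + 42\right) - 34474} = -2 + \sqrt{47 - 34474} = -2 + \sqrt{-34427} = -2 + i \sqrt{34427} \approx -2.0 + 185.55 i$)
$- R = - (-2 + i \sqrt{34427}) = 2 - i \sqrt{34427}$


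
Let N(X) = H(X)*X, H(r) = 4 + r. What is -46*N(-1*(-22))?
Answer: -26312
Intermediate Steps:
N(X) = X*(4 + X) (N(X) = (4 + X)*X = X*(4 + X))
-46*N(-1*(-22)) = -46*(-1*(-22))*(4 - 1*(-22)) = -1012*(4 + 22) = -1012*26 = -46*572 = -26312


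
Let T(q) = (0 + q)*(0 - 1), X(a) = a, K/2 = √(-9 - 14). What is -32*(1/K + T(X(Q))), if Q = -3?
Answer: -96 + 16*I*√23/23 ≈ -96.0 + 3.3362*I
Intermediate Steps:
K = 2*I*√23 (K = 2*√(-9 - 14) = 2*√(-23) = 2*(I*√23) = 2*I*√23 ≈ 9.5917*I)
T(q) = -q (T(q) = q*(-1) = -q)
-32*(1/K + T(X(Q))) = -32*(1/(2*I*√23) - 1*(-3)) = -32*(-I*√23/46 + 3) = -32*(3 - I*√23/46) = -96 + 16*I*√23/23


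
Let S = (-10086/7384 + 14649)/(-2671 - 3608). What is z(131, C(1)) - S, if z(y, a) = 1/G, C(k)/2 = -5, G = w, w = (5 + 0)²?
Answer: 458386231/193183900 ≈ 2.3728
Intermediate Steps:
w = 25 (w = 5² = 25)
G = 25
C(k) = -10 (C(k) = 2*(-5) = -10)
z(y, a) = 1/25
S = -18026355/7727356 (S = (-10086*1/7384 + 14649)/(-6279) = (-5043/3692 + 14649)*(-1/6279) = (54079065/3692)*(-1/6279) = -18026355/7727356 ≈ -2.3328)
z(131, C(1)) - S = 1/25 - 1*(-18026355/7727356) = 1/25 + 18026355/7727356 = 458386231/193183900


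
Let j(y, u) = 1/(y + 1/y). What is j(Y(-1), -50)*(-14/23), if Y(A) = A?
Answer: 7/23 ≈ 0.30435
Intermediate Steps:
j(Y(-1), -50)*(-14/23) = (-1/(1 + (-1)²))*(-14/23) = (-1/(1 + 1))*(-14*1/23) = -1/2*(-14/23) = -1*½*(-14/23) = -½*(-14/23) = 7/23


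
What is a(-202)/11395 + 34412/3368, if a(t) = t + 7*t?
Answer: 96670513/9594590 ≈ 10.076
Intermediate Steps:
a(t) = 8*t
a(-202)/11395 + 34412/3368 = (8*(-202))/11395 + 34412/3368 = -1616*1/11395 + 34412*(1/3368) = -1616/11395 + 8603/842 = 96670513/9594590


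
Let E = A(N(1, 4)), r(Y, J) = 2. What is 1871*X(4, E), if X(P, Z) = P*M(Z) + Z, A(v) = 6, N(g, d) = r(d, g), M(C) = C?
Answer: 56130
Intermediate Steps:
N(g, d) = 2
E = 6
X(P, Z) = Z + P*Z (X(P, Z) = P*Z + Z = Z + P*Z)
1871*X(4, E) = 1871*(6*(1 + 4)) = 1871*(6*5) = 1871*30 = 56130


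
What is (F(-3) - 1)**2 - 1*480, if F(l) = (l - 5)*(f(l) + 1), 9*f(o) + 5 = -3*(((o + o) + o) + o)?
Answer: 69361/81 ≈ 856.31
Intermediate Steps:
f(o) = -5/9 - 4*o/3 (f(o) = -5/9 + (-3*(((o + o) + o) + o))/9 = -5/9 + (-3*((2*o + o) + o))/9 = -5/9 + (-3*(3*o + o))/9 = -5/9 + (-12*o)/9 = -5/9 - 4*o/3)
F(l) = (-5 + l)*(4/9 - 4*l/3) (F(l) = (l - 5)*((-5/9 - 4*l/3) + 1) = (-5 + l)*(4/9 - 4*l/3))
(F(-3) - 1)**2 - 1*480 = ((-20/9 - 4/3*(-3)**2 + (64/9)*(-3)) - 1)**2 - 1*480 = ((-20/9 - 4/3*9 - 64/3) - 1)**2 - 480 = ((-20/9 - 12 - 64/3) - 1)**2 - 480 = (-320/9 - 1)**2 - 480 = (-329/9)**2 - 480 = 108241/81 - 480 = 69361/81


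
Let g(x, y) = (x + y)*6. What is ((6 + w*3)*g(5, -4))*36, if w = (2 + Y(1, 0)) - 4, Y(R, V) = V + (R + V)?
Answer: 648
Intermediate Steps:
Y(R, V) = R + 2*V
g(x, y) = 6*x + 6*y
w = -1 (w = (2 + (1 + 2*0)) - 4 = (2 + (1 + 0)) - 4 = (2 + 1) - 4 = 3 - 4 = -1)
((6 + w*3)*g(5, -4))*36 = ((6 - 1*3)*(6*5 + 6*(-4)))*36 = ((6 - 3)*(30 - 24))*36 = (3*6)*36 = 18*36 = 648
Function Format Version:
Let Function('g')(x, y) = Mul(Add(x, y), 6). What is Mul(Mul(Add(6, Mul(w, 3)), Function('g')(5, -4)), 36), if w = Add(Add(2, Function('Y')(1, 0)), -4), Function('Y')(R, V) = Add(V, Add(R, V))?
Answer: 648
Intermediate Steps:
Function('Y')(R, V) = Add(R, Mul(2, V))
Function('g')(x, y) = Add(Mul(6, x), Mul(6, y))
w = -1 (w = Add(Add(2, Add(1, Mul(2, 0))), -4) = Add(Add(2, Add(1, 0)), -4) = Add(Add(2, 1), -4) = Add(3, -4) = -1)
Mul(Mul(Add(6, Mul(w, 3)), Function('g')(5, -4)), 36) = Mul(Mul(Add(6, Mul(-1, 3)), Add(Mul(6, 5), Mul(6, -4))), 36) = Mul(Mul(Add(6, -3), Add(30, -24)), 36) = Mul(Mul(3, 6), 36) = Mul(18, 36) = 648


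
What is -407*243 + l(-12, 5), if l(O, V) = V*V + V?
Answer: -98871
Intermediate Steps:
l(O, V) = V + V**2 (l(O, V) = V**2 + V = V + V**2)
-407*243 + l(-12, 5) = -407*243 + 5*(1 + 5) = -98901 + 5*6 = -98901 + 30 = -98871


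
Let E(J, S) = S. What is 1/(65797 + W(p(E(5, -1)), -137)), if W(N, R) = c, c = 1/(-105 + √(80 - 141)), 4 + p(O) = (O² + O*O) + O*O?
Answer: 729425437/47993998569605 + I*√61/47993998569605 ≈ 1.5198e-5 + 1.6273e-13*I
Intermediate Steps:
p(O) = -4 + 3*O² (p(O) = -4 + ((O² + O*O) + O*O) = -4 + ((O² + O²) + O²) = -4 + (2*O² + O²) = -4 + 3*O²)
c = 1/(-105 + I*√61) (c = 1/(-105 + √(-61)) = 1/(-105 + I*√61) ≈ -0.0094714 - 0.00070451*I)
W(N, R) = -105/11086 - I*√61/11086
1/(65797 + W(p(E(5, -1)), -137)) = 1/(65797 + (-105/11086 - I*√61/11086)) = 1/(729425437/11086 - I*√61/11086)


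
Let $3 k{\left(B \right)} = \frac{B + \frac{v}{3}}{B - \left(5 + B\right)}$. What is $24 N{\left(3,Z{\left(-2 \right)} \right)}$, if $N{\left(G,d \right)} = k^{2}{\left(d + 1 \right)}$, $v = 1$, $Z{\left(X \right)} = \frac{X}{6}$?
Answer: $\frac{8}{75} \approx 0.10667$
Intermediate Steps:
$Z{\left(X \right)} = \frac{X}{6}$ ($Z{\left(X \right)} = X \frac{1}{6} = \frac{X}{6}$)
$k{\left(B \right)} = - \frac{1}{45} - \frac{B}{15}$ ($k{\left(B \right)} = \frac{\left(B + 1 \cdot \frac{1}{3}\right) \frac{1}{B - \left(5 + B\right)}}{3} = \frac{\left(B + 1 \cdot \frac{1}{3}\right) \frac{1}{-5}}{3} = \frac{\left(B + \frac{1}{3}\right) \left(- \frac{1}{5}\right)}{3} = \frac{\left(\frac{1}{3} + B\right) \left(- \frac{1}{5}\right)}{3} = \frac{- \frac{1}{15} - \frac{B}{5}}{3} = - \frac{1}{45} - \frac{B}{15}$)
$N{\left(G,d \right)} = \left(- \frac{4}{45} - \frac{d}{15}\right)^{2}$ ($N{\left(G,d \right)} = \left(- \frac{1}{45} - \frac{d + 1}{15}\right)^{2} = \left(- \frac{1}{45} - \frac{1 + d}{15}\right)^{2} = \left(- \frac{1}{45} - \left(\frac{1}{15} + \frac{d}{15}\right)\right)^{2} = \left(- \frac{4}{45} - \frac{d}{15}\right)^{2}$)
$24 N{\left(3,Z{\left(-2 \right)} \right)} = 24 \frac{\left(4 + 3 \cdot \frac{1}{6} \left(-2\right)\right)^{2}}{2025} = 24 \frac{\left(4 + 3 \left(- \frac{1}{3}\right)\right)^{2}}{2025} = 24 \frac{\left(4 - 1\right)^{2}}{2025} = 24 \frac{3^{2}}{2025} = 24 \cdot \frac{1}{2025} \cdot 9 = 24 \cdot \frac{1}{225} = \frac{8}{75}$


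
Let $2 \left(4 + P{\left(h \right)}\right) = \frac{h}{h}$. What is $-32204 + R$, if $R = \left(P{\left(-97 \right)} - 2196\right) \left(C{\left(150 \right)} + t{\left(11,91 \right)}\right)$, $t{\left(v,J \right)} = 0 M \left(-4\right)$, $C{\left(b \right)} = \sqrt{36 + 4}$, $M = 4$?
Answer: $-32204 - 4399 \sqrt{10} \approx -46115.0$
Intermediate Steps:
$C{\left(b \right)} = 2 \sqrt{10}$ ($C{\left(b \right)} = \sqrt{40} = 2 \sqrt{10}$)
$t{\left(v,J \right)} = 0$ ($t{\left(v,J \right)} = 0 \cdot 4 \left(-4\right) = 0 \left(-4\right) = 0$)
$P{\left(h \right)} = - \frac{7}{2}$ ($P{\left(h \right)} = -4 + \frac{h \frac{1}{h}}{2} = -4 + \frac{1}{2} \cdot 1 = -4 + \frac{1}{2} = - \frac{7}{2}$)
$R = - 4399 \sqrt{10}$ ($R = \left(- \frac{7}{2} - 2196\right) \left(2 \sqrt{10} + 0\right) = - \frac{4399 \cdot 2 \sqrt{10}}{2} = - 4399 \sqrt{10} \approx -13911.0$)
$-32204 + R = -32204 - 4399 \sqrt{10}$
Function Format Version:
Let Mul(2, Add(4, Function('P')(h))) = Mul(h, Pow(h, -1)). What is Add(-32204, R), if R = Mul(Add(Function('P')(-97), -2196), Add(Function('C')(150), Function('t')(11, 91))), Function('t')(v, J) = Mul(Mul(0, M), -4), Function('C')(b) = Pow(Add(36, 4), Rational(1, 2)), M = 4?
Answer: Add(-32204, Mul(-4399, Pow(10, Rational(1, 2)))) ≈ -46115.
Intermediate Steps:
Function('C')(b) = Mul(2, Pow(10, Rational(1, 2))) (Function('C')(b) = Pow(40, Rational(1, 2)) = Mul(2, Pow(10, Rational(1, 2))))
Function('t')(v, J) = 0 (Function('t')(v, J) = Mul(Mul(0, 4), -4) = Mul(0, -4) = 0)
Function('P')(h) = Rational(-7, 2) (Function('P')(h) = Add(-4, Mul(Rational(1, 2), Mul(h, Pow(h, -1)))) = Add(-4, Mul(Rational(1, 2), 1)) = Add(-4, Rational(1, 2)) = Rational(-7, 2))
R = Mul(-4399, Pow(10, Rational(1, 2))) (R = Mul(Add(Rational(-7, 2), -2196), Add(Mul(2, Pow(10, Rational(1, 2))), 0)) = Mul(Rational(-4399, 2), Mul(2, Pow(10, Rational(1, 2)))) = Mul(-4399, Pow(10, Rational(1, 2))) ≈ -13911.)
Add(-32204, R) = Add(-32204, Mul(-4399, Pow(10, Rational(1, 2))))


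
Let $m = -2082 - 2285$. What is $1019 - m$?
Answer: $5386$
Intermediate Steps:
$m = -4367$
$1019 - m = 1019 - -4367 = 1019 + 4367 = 5386$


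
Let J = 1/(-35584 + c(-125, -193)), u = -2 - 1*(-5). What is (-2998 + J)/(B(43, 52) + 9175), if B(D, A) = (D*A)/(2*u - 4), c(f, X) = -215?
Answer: -1470211/5047659 ≈ -0.29127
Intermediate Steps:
u = 3 (u = -2 + 5 = 3)
J = -1/35799 (J = 1/(-35584 - 215) = 1/(-35799) = -1/35799 ≈ -2.7934e-5)
B(D, A) = A*D/2 (B(D, A) = (D*A)/(2*3 - 4) = (A*D)/(6 - 4) = (A*D)/2 = (A*D)*(½) = A*D/2)
(-2998 + J)/(B(43, 52) + 9175) = (-2998 - 1/35799)/((½)*52*43 + 9175) = -107325403/(35799*(1118 + 9175)) = -107325403/35799/10293 = -107325403/35799*1/10293 = -1470211/5047659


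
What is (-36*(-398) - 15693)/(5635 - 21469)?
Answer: 5/58 ≈ 0.086207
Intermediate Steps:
(-36*(-398) - 15693)/(5635 - 21469) = (14328 - 15693)/(-15834) = -1365*(-1/15834) = 5/58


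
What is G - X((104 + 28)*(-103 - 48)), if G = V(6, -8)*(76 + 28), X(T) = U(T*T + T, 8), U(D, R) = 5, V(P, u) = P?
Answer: 619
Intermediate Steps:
X(T) = 5
G = 624 (G = 6*(76 + 28) = 6*104 = 624)
G - X((104 + 28)*(-103 - 48)) = 624 - 1*5 = 624 - 5 = 619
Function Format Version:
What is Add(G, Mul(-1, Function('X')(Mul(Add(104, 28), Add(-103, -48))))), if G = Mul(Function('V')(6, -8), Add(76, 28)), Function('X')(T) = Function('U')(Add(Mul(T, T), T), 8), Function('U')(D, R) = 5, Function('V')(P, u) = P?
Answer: 619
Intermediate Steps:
Function('X')(T) = 5
G = 624 (G = Mul(6, Add(76, 28)) = Mul(6, 104) = 624)
Add(G, Mul(-1, Function('X')(Mul(Add(104, 28), Add(-103, -48))))) = Add(624, Mul(-1, 5)) = Add(624, -5) = 619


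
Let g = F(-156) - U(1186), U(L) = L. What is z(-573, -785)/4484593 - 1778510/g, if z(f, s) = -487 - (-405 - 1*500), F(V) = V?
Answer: 3987947028693/3009161903 ≈ 1325.3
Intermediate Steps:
g = -1342 (g = -156 - 1*1186 = -156 - 1186 = -1342)
z(f, s) = 418 (z(f, s) = -487 - (-405 - 500) = -487 - 1*(-905) = -487 + 905 = 418)
z(-573, -785)/4484593 - 1778510/g = 418/4484593 - 1778510/(-1342) = 418*(1/4484593) - 1778510*(-1/1342) = 418/4484593 + 889255/671 = 3987947028693/3009161903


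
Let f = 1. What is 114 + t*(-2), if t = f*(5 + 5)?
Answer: 94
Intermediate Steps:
t = 10 (t = 1*(5 + 5) = 1*10 = 10)
114 + t*(-2) = 114 + 10*(-2) = 114 - 20 = 94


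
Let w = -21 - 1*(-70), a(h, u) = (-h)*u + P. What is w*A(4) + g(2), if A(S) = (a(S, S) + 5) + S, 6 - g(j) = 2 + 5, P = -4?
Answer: -540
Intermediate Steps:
a(h, u) = -4 - h*u (a(h, u) = (-h)*u - 4 = -h*u - 4 = -4 - h*u)
w = 49 (w = -21 + 70 = 49)
g(j) = -1 (g(j) = 6 - (2 + 5) = 6 - 1*7 = 6 - 7 = -1)
A(S) = 1 + S - S**2 (A(S) = ((-4 - S*S) + 5) + S = ((-4 - S**2) + 5) + S = (1 - S**2) + S = 1 + S - S**2)
w*A(4) + g(2) = 49*(1 + 4 - 1*4**2) - 1 = 49*(1 + 4 - 1*16) - 1 = 49*(1 + 4 - 16) - 1 = 49*(-11) - 1 = -539 - 1 = -540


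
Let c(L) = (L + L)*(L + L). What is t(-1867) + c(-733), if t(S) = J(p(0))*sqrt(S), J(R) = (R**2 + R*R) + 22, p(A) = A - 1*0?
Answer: 2149156 + 22*I*sqrt(1867) ≈ 2.1492e+6 + 950.59*I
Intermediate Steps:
p(A) = A (p(A) = A + 0 = A)
J(R) = 22 + 2*R**2 (J(R) = (R**2 + R**2) + 22 = 2*R**2 + 22 = 22 + 2*R**2)
c(L) = 4*L**2 (c(L) = (2*L)*(2*L) = 4*L**2)
t(S) = 22*sqrt(S) (t(S) = (22 + 2*0**2)*sqrt(S) = (22 + 2*0)*sqrt(S) = (22 + 0)*sqrt(S) = 22*sqrt(S))
t(-1867) + c(-733) = 22*sqrt(-1867) + 4*(-733)**2 = 22*(I*sqrt(1867)) + 4*537289 = 22*I*sqrt(1867) + 2149156 = 2149156 + 22*I*sqrt(1867)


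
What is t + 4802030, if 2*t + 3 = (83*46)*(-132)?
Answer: 9100081/2 ≈ 4.5500e+6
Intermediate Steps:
t = -503979/2 (t = -3/2 + ((83*46)*(-132))/2 = -3/2 + (3818*(-132))/2 = -3/2 + (½)*(-503976) = -3/2 - 251988 = -503979/2 ≈ -2.5199e+5)
t + 4802030 = -503979/2 + 4802030 = 9100081/2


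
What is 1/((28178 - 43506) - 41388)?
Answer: -1/56716 ≈ -1.7632e-5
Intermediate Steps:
1/((28178 - 43506) - 41388) = 1/(-15328 - 41388) = 1/(-56716) = -1/56716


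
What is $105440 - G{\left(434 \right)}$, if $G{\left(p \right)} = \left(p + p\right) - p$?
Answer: $105006$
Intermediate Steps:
$G{\left(p \right)} = p$ ($G{\left(p \right)} = 2 p - p = p$)
$105440 - G{\left(434 \right)} = 105440 - 434 = 105006$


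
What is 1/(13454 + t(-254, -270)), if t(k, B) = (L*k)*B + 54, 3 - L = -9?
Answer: 1/836468 ≈ 1.1955e-6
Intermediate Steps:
L = 12 (L = 3 - 1*(-9) = 3 + 9 = 12)
t(k, B) = 54 + 12*B*k (t(k, B) = (12*k)*B + 54 = 12*B*k + 54 = 54 + 12*B*k)
1/(13454 + t(-254, -270)) = 1/(13454 + (54 + 12*(-270)*(-254))) = 1/(13454 + (54 + 822960)) = 1/(13454 + 823014) = 1/836468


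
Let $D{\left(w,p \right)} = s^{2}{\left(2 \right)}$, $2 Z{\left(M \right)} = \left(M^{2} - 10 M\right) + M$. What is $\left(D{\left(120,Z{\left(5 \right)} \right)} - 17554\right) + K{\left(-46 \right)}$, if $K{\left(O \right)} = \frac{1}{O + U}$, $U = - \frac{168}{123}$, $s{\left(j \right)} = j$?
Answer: $- \frac{34082141}{1942} \approx -17550.0$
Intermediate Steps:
$Z{\left(M \right)} = \frac{M^{2}}{2} - \frac{9 M}{2}$ ($Z{\left(M \right)} = \frac{\left(M^{2} - 10 M\right) + M}{2} = \frac{M^{2} - 9 M}{2} = \frac{M^{2}}{2} - \frac{9 M}{2}$)
$U = - \frac{56}{41}$ ($U = \left(-168\right) \frac{1}{123} = - \frac{56}{41} \approx -1.3659$)
$D{\left(w,p \right)} = 4$ ($D{\left(w,p \right)} = 2^{2} = 4$)
$K{\left(O \right)} = \frac{1}{- \frac{56}{41} + O}$ ($K{\left(O \right)} = \frac{1}{O - \frac{56}{41}} = \frac{1}{- \frac{56}{41} + O}$)
$\left(D{\left(120,Z{\left(5 \right)} \right)} - 17554\right) + K{\left(-46 \right)} = \left(4 - 17554\right) + \frac{41}{-56 + 41 \left(-46\right)} = \left(4 - 17554\right) + \frac{41}{-56 - 1886} = -17550 + \frac{41}{-1942} = -17550 + 41 \left(- \frac{1}{1942}\right) = -17550 - \frac{41}{1942} = - \frac{34082141}{1942}$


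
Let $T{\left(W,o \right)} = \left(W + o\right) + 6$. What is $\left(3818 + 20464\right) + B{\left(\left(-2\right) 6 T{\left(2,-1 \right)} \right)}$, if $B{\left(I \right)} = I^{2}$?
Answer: $31338$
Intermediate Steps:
$T{\left(W,o \right)} = 6 + W + o$
$\left(3818 + 20464\right) + B{\left(\left(-2\right) 6 T{\left(2,-1 \right)} \right)} = \left(3818 + 20464\right) + \left(\left(-2\right) 6 \left(6 + 2 - 1\right)\right)^{2} = 24282 + \left(\left(-12\right) 7\right)^{2} = 24282 + \left(-84\right)^{2} = 24282 + 7056 = 31338$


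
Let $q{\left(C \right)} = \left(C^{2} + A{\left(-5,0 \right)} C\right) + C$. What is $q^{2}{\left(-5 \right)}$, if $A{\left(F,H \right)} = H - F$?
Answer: $25$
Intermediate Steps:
$q{\left(C \right)} = C^{2} + 6 C$ ($q{\left(C \right)} = \left(C^{2} + \left(0 - -5\right) C\right) + C = \left(C^{2} + \left(0 + 5\right) C\right) + C = \left(C^{2} + 5 C\right) + C = C^{2} + 6 C$)
$q^{2}{\left(-5 \right)} = \left(- 5 \left(6 - 5\right)\right)^{2} = \left(\left(-5\right) 1\right)^{2} = \left(-5\right)^{2} = 25$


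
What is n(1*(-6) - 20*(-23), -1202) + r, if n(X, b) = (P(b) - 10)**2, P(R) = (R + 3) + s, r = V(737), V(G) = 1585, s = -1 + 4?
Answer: 1456021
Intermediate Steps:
s = 3
r = 1585
P(R) = 6 + R (P(R) = (R + 3) + 3 = (3 + R) + 3 = 6 + R)
n(X, b) = (-4 + b)**2 (n(X, b) = ((6 + b) - 10)**2 = (-4 + b)**2)
n(1*(-6) - 20*(-23), -1202) + r = (-4 - 1202)**2 + 1585 = (-1206)**2 + 1585 = 1454436 + 1585 = 1456021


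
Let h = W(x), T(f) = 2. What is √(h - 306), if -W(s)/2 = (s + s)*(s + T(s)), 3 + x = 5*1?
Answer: 13*I*√2 ≈ 18.385*I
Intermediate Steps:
x = 2 (x = -3 + 5*1 = -3 + 5 = 2)
W(s) = -4*s*(2 + s) (W(s) = -2*(s + s)*(s + 2) = -2*2*s*(2 + s) = -4*s*(2 + s))
h = -32 (h = -4*2*(2 + 2) = -4*2*4 = -32)
√(h - 306) = √(-32 - 306) = √(-338) = 13*I*√2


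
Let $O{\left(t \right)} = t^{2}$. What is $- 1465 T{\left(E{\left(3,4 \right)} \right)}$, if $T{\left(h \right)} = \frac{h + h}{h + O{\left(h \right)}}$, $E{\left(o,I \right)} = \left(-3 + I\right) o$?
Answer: $- \frac{1465}{2} \approx -732.5$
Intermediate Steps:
$E{\left(o,I \right)} = o \left(-3 + I\right)$
$T{\left(h \right)} = \frac{2 h}{h + h^{2}}$ ($T{\left(h \right)} = \frac{h + h}{h + h^{2}} = \frac{2 h}{h + h^{2}}$)
$- 1465 T{\left(E{\left(3,4 \right)} \right)} = - 1465 \frac{2}{1 + 3 \left(-3 + 4\right)} = - 1465 \frac{2}{1 + 3 \cdot 1} = - 1465 \frac{2}{1 + 3} = - 1465 \cdot \frac{2}{4} = - 1465 \cdot 2 \cdot \frac{1}{4} = \left(-1465\right) \frac{1}{2} = - \frac{1465}{2}$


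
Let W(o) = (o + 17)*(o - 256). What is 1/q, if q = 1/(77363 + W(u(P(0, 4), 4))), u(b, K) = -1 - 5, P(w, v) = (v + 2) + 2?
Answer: 74481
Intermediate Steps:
P(w, v) = 4 + v (P(w, v) = (2 + v) + 2 = 4 + v)
u(b, K) = -6
W(o) = (-256 + o)*(17 + o) (W(o) = (17 + o)*(-256 + o) = (-256 + o)*(17 + o))
q = 1/74481 (q = 1/(77363 + (-4352 + (-6)**2 - 239*(-6))) = 1/(77363 + (-4352 + 36 + 1434)) = 1/(77363 - 2882) = 1/74481 ≈ 1.3426e-5)
1/q = 1/(1/74481) = 74481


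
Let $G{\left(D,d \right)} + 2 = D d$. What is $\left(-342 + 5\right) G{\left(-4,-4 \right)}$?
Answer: $-4718$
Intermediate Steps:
$G{\left(D,d \right)} = -2 + D d$
$\left(-342 + 5\right) G{\left(-4,-4 \right)} = \left(-342 + 5\right) \left(-2 - -16\right) = - 337 \left(-2 + 16\right) = \left(-337\right) 14 = -4718$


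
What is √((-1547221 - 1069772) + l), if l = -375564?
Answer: I*√2992557 ≈ 1729.9*I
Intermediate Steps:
√((-1547221 - 1069772) + l) = √((-1547221 - 1069772) - 375564) = √(-2616993 - 375564) = √(-2992557) = I*√2992557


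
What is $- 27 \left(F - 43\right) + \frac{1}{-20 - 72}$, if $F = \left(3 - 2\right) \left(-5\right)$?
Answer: $\frac{119231}{92} \approx 1296.0$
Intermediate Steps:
$F = -5$ ($F = 1 \left(-5\right) = -5$)
$- 27 \left(F - 43\right) + \frac{1}{-20 - 72} = - 27 \left(-5 - 43\right) + \frac{1}{-20 - 72} = \left(-27\right) \left(-48\right) + \frac{1}{-92} = 1296 - \frac{1}{92} = \frac{119231}{92}$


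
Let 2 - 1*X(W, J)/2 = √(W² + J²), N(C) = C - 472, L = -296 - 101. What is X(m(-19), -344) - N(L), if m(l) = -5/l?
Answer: 873 - 2*√42719321/19 ≈ 185.00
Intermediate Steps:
L = -397
N(C) = -472 + C
X(W, J) = 4 - 2*√(J² + W²) (X(W, J) = 4 - 2*√(W² + J²) = 4 - 2*√(J² + W²))
X(m(-19), -344) - N(L) = (4 - 2*√((-344)² + (-5/(-19))²)) - (-472 - 397) = (4 - 2*√(118336 + (-5*(-1/19))²)) - 1*(-869) = (4 - 2*√(118336 + (5/19)²)) + 869 = (4 - 2*√(118336 + 25/361)) + 869 = (4 - 2*√42719321/19) + 869 = 873 - 2*√42719321/19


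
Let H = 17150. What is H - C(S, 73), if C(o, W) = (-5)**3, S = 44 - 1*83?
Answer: 17275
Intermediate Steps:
S = -39 (S = 44 - 83 = -39)
C(o, W) = -125
H - C(S, 73) = 17150 - 1*(-125) = 17150 + 125 = 17275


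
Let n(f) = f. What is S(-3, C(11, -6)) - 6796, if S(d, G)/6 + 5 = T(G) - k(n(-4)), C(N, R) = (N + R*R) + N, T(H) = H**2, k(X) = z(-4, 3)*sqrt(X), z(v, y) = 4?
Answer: 13358 - 48*I ≈ 13358.0 - 48.0*I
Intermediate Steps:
k(X) = 4*sqrt(X)
C(N, R) = R**2 + 2*N (C(N, R) = (N + R**2) + N = R**2 + 2*N)
S(d, G) = -30 - 48*I + 6*G**2 (S(d, G) = -30 + 6*(G**2 - 4*sqrt(-4)) = -30 + 6*(G**2 - 4*2*I) = -30 + 6*(G**2 - 8*I) = -30 + (-48*I + 6*G**2) = -30 - 48*I + 6*G**2)
S(-3, C(11, -6)) - 6796 = (-30 - 48*I + 6*((-6)**2 + 2*11)**2) - 6796 = (-30 - 48*I + 6*(36 + 22)**2) - 6796 = (-30 - 48*I + 6*58**2) - 6796 = (-30 - 48*I + 6*3364) - 6796 = (-30 - 48*I + 20184) - 6796 = (20154 - 48*I) - 6796 = 13358 - 48*I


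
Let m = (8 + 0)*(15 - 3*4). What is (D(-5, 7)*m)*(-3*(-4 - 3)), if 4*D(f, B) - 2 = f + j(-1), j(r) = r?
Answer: -504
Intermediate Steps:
D(f, B) = ¼ + f/4 (D(f, B) = ½ + (f - 1)/4 = ½ + (-1 + f)/4 = ½ + (-¼ + f/4) = ¼ + f/4)
m = 24 (m = 8*(15 - 12) = 8*3 = 24)
(D(-5, 7)*m)*(-3*(-4 - 3)) = ((¼ + (¼)*(-5))*24)*(-3*(-4 - 3)) = ((¼ - 5/4)*24)*(-3*(-7)) = -1*24*21 = -24*21 = -504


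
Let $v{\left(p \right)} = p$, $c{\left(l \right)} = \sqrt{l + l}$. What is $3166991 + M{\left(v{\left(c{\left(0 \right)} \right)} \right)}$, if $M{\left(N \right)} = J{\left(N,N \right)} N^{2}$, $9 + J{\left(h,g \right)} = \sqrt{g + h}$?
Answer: $3166991$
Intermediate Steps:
$c{\left(l \right)} = \sqrt{2} \sqrt{l}$ ($c{\left(l \right)} = \sqrt{2 l} = \sqrt{2} \sqrt{l}$)
$J{\left(h,g \right)} = -9 + \sqrt{g + h}$
$M{\left(N \right)} = N^{2} \left(-9 + \sqrt{2} \sqrt{N}\right)$ ($M{\left(N \right)} = \left(-9 + \sqrt{N + N}\right) N^{2} = \left(-9 + \sqrt{2 N}\right) N^{2} = \left(-9 + \sqrt{2} \sqrt{N}\right) N^{2} = N^{2} \left(-9 + \sqrt{2} \sqrt{N}\right)$)
$3166991 + M{\left(v{\left(c{\left(0 \right)} \right)} \right)} = 3166991 + \left(\sqrt{2} \sqrt{0}\right)^{2} \left(-9 + \sqrt{2} \sqrt{\sqrt{2} \sqrt{0}}\right) = 3166991 + \left(\sqrt{2} \cdot 0\right)^{2} \left(-9 + \sqrt{2} \sqrt{\sqrt{2} \cdot 0}\right) = 3166991 + 0^{2} \left(-9 + \sqrt{2} \sqrt{0}\right) = 3166991 + 0 \left(-9 + \sqrt{2} \cdot 0\right) = 3166991 + 0 \left(-9 + 0\right) = 3166991 + 0 \left(-9\right) = 3166991 + 0 = 3166991$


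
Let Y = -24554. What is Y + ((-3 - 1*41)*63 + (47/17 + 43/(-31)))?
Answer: -14400076/527 ≈ -27325.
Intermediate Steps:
Y + ((-3 - 1*41)*63 + (47/17 + 43/(-31))) = -24554 + ((-3 - 1*41)*63 + (47/17 + 43/(-31))) = -24554 + ((-3 - 41)*63 + (47*(1/17) + 43*(-1/31))) = -24554 + (-44*63 + (47/17 - 43/31)) = -24554 + (-2772 + 726/527) = -24554 - 1460118/527 = -14400076/527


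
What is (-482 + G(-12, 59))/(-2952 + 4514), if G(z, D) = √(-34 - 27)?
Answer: -241/781 + I*√61/1562 ≈ -0.30858 + 0.0050002*I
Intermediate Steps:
G(z, D) = I*√61 (G(z, D) = √(-61) = I*√61)
(-482 + G(-12, 59))/(-2952 + 4514) = (-482 + I*√61)/(-2952 + 4514) = (-482 + I*√61)/1562 = (-482 + I*√61)*(1/1562) = -241/781 + I*√61/1562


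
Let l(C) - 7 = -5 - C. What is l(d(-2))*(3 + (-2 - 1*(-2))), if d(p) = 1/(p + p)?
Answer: 27/4 ≈ 6.7500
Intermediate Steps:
d(p) = 1/(2*p)
l(C) = 2 - C (l(C) = 7 + (-5 - C) = 2 - C)
l(d(-2))*(3 + (-2 - 1*(-2))) = (2 - 1/(2*(-2)))*(3 + (-2 - 1*(-2))) = (2 - (-1)/(2*2))*(3 + (-2 + 2)) = (2 - 1*(-1/4))*(3 + 0) = (2 + 1/4)*3 = (9/4)*3 = 27/4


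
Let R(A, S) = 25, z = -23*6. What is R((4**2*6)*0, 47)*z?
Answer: -3450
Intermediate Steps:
z = -138
R((4**2*6)*0, 47)*z = 25*(-138) = -3450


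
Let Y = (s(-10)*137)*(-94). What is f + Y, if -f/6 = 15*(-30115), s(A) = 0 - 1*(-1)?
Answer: 2697472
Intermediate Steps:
s(A) = 1 (s(A) = 0 + 1 = 1)
Y = -12878 (Y = (1*137)*(-94) = 137*(-94) = -12878)
f = 2710350 (f = -90*(-30115) = -6*(-451725) = 2710350)
f + Y = 2710350 - 12878 = 2697472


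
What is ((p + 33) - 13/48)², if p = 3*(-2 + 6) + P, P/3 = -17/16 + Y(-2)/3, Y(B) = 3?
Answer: 1142761/576 ≈ 1984.0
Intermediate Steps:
P = -3/16 (P = 3*(-17/16 + 3/3) = 3*(-17*1/16 + 3*(⅓)) = 3*(-17/16 + 1) = 3*(-1/16) = -3/16 ≈ -0.18750)
p = 189/16 (p = 3*(-2 + 6) - 3/16 = 3*4 - 3/16 = 12 - 3/16 = 189/16 ≈ 11.813)
((p + 33) - 13/48)² = ((189/16 + 33) - 13/48)² = (717/16 - 13*1/48)² = (717/16 - 13/48)² = (1069/24)² = 1142761/576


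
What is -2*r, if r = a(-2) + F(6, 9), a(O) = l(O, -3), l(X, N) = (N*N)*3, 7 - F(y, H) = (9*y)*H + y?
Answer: 916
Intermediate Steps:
F(y, H) = 7 - y - 9*H*y (F(y, H) = 7 - ((9*y)*H + y) = 7 - (9*H*y + y) = 7 - (y + 9*H*y) = 7 + (-y - 9*H*y) = 7 - y - 9*H*y)
l(X, N) = 3*N² (l(X, N) = N²*3 = 3*N²)
a(O) = 27 (a(O) = 3*(-3)² = 3*9 = 27)
r = -458 (r = 27 + (7 - 1*6 - 9*9*6) = 27 + (7 - 6 - 486) = 27 - 485 = -458)
-2*r = -2*(-458) = 916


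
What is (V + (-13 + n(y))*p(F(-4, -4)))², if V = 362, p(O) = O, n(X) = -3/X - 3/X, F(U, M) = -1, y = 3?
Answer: 142129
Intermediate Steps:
n(X) = -6/X
(V + (-13 + n(y))*p(F(-4, -4)))² = (362 + (-13 - 6/3)*(-1))² = (362 + (-13 - 6*⅓)*(-1))² = (362 + (-13 - 2)*(-1))² = (362 - 15*(-1))² = (362 + 15)² = 377² = 142129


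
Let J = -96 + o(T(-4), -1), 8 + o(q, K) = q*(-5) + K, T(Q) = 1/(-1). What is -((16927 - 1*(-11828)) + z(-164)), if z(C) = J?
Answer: -28655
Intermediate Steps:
T(Q) = -1
o(q, K) = -8 + K - 5*q (o(q, K) = -8 + (q*(-5) + K) = -8 + (-5*q + K) = -8 + (K - 5*q) = -8 + K - 5*q)
J = -100 (J = -96 + (-8 - 1 - 5*(-1)) = -96 + (-8 - 1 + 5) = -96 - 4 = -100)
z(C) = -100
-((16927 - 1*(-11828)) + z(-164)) = -((16927 - 1*(-11828)) - 100) = -((16927 + 11828) - 100) = -(28755 - 100) = -1*28655 = -28655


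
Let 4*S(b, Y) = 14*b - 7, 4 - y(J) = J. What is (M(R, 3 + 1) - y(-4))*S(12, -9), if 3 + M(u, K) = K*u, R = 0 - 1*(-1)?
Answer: -1127/4 ≈ -281.75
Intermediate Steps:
y(J) = 4 - J
S(b, Y) = -7/4 + 7*b/2 (S(b, Y) = (14*b - 7)/4 = (-7 + 14*b)/4 = -7/4 + 7*b/2)
R = 1 (R = 0 + 1 = 1)
M(u, K) = -3 + K*u
(M(R, 3 + 1) - y(-4))*S(12, -9) = ((-3 + (3 + 1)*1) - (4 - 1*(-4)))*(-7/4 + (7/2)*12) = ((-3 + 4*1) - (4 + 4))*(-7/4 + 42) = ((-3 + 4) - 1*8)*(161/4) = (1 - 8)*(161/4) = -7*161/4 = -1127/4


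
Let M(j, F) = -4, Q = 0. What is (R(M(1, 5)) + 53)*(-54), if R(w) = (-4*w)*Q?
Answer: -2862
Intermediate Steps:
R(w) = 0 (R(w) = -4*w*0 = 0)
(R(M(1, 5)) + 53)*(-54) = (0 + 53)*(-54) = 53*(-54) = -2862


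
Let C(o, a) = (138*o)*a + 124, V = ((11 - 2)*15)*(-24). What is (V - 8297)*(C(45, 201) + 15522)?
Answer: -14581106672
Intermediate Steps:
V = -3240 (V = (9*15)*(-24) = 135*(-24) = -3240)
C(o, a) = 124 + 138*a*o (C(o, a) = 138*a*o + 124 = 124 + 138*a*o)
(V - 8297)*(C(45, 201) + 15522) = (-3240 - 8297)*((124 + 138*201*45) + 15522) = -11537*((124 + 1248210) + 15522) = -11537*(1248334 + 15522) = -11537*1263856 = -14581106672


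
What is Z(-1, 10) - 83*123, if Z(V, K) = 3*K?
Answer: -10179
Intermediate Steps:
Z(-1, 10) - 83*123 = 3*10 - 83*123 = 30 - 10209 = -10179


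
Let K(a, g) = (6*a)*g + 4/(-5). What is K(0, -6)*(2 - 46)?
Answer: 176/5 ≈ 35.200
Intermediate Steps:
K(a, g) = -4/5 + 6*a*g (K(a, g) = 6*a*g + 4*(-1/5) = 6*a*g - 4/5 = -4/5 + 6*a*g)
K(0, -6)*(2 - 46) = (-4/5 + 6*0*(-6))*(2 - 46) = (-4/5 + 0)*(-44) = -4/5*(-44) = 176/5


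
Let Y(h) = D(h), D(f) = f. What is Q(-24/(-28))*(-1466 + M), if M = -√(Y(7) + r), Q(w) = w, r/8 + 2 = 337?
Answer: -8796/7 - 6*√2687/7 ≈ -1301.0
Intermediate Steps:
r = 2680 (r = -16 + 8*337 = -16 + 2696 = 2680)
Y(h) = h
M = -√2687 (M = -√(7 + 2680) = -√2687 ≈ -51.836)
Q(-24/(-28))*(-1466 + M) = (-24/(-28))*(-1466 - √2687) = (-24*(-1/28))*(-1466 - √2687) = 6*(-1466 - √2687)/7 = -8796/7 - 6*√2687/7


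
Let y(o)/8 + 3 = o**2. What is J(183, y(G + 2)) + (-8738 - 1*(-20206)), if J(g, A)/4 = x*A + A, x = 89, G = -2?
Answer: 2828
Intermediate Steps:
y(o) = -24 + 8*o**2
J(g, A) = 360*A (J(g, A) = 4*(89*A + A) = 4*(90*A) = 360*A)
J(183, y(G + 2)) + (-8738 - 1*(-20206)) = 360*(-24 + 8*(-2 + 2)**2) + (-8738 - 1*(-20206)) = 360*(-24 + 8*0**2) + (-8738 + 20206) = 360*(-24 + 8*0) + 11468 = 360*(-24 + 0) + 11468 = 360*(-24) + 11468 = -8640 + 11468 = 2828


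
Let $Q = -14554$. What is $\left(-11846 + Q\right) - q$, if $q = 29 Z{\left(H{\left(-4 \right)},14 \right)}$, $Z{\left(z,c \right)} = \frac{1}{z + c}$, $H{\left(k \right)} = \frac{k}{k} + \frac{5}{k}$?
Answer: $- \frac{1452116}{55} \approx -26402.0$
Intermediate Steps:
$H{\left(k \right)} = 1 + \frac{5}{k}$
$Z{\left(z,c \right)} = \frac{1}{c + z}$
$q = \frac{116}{55}$ ($q = \frac{29}{14 + \frac{5 - 4}{-4}} = \frac{29}{14 - \frac{1}{4}} = \frac{29}{\frac{55}{4}} = 29 \cdot \frac{4}{55} = \frac{116}{55} \approx 2.1091$)
$\left(-11846 + Q\right) - q = \left(-11846 - 14554\right) - \frac{116}{55} = -26400 - \frac{116}{55} = - \frac{1452116}{55}$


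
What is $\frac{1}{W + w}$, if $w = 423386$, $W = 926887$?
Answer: $\frac{1}{1350273} \approx 7.4059 \cdot 10^{-7}$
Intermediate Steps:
$\frac{1}{W + w} = \frac{1}{926887 + 423386} = \frac{1}{1350273}$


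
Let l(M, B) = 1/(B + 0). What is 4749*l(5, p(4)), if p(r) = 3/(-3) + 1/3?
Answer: -14247/2 ≈ -7123.5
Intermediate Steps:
p(r) = -2/3 (p(r) = 3*(-1/3) + 1*(1/3) = -1 + 1/3 = -2/3)
l(M, B) = 1/B
4749*l(5, p(4)) = 4749/(-2/3) = 4749*(-3/2) = -14247/2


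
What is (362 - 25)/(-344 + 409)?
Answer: 337/65 ≈ 5.1846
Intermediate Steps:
(362 - 25)/(-344 + 409) = 337/65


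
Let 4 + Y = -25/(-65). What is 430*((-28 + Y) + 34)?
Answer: 13330/13 ≈ 1025.4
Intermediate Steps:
Y = -47/13 (Y = -4 - 25/(-65) = -4 - 25*(-1/65) = -4 + 5/13 = -47/13 ≈ -3.6154)
430*((-28 + Y) + 34) = 430*((-28 - 47/13) + 34) = 430*(-411/13 + 34) = 430*(31/13) = 13330/13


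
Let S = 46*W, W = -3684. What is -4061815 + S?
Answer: -4231279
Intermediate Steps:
S = -169464 (S = 46*(-3684) = -169464)
-4061815 + S = -4061815 - 169464 = -4231279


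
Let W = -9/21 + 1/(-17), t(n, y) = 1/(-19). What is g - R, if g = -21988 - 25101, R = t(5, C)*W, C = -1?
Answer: -106468287/2261 ≈ -47089.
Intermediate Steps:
t(n, y) = -1/19
W = -58/119 (W = -9*1/21 + 1*(-1/17) = -3/7 - 1/17 = -58/119 ≈ -0.48739)
R = 58/2261 (R = -1/19*(-58/119) = 58/2261 ≈ 0.025652)
g = -47089
g - R = -47089 - 1*58/2261 = -47089 - 58/2261 = -106468287/2261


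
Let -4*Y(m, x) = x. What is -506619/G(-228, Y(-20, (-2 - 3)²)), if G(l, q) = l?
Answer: 168873/76 ≈ 2222.0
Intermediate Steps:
Y(m, x) = -x/4
-506619/G(-228, Y(-20, (-2 - 3)²)) = -506619/(-228) = -506619*(-1/228) = 168873/76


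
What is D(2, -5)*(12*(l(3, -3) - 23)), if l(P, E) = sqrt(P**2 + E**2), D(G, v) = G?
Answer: -552 + 72*sqrt(2) ≈ -450.18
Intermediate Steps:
l(P, E) = sqrt(E**2 + P**2)
D(2, -5)*(12*(l(3, -3) - 23)) = 2*(12*(sqrt((-3)**2 + 3**2) - 23)) = 2*(12*(sqrt(9 + 9) - 23)) = 2*(12*(sqrt(18) - 23)) = 2*(12*(3*sqrt(2) - 23)) = 2*(12*(-23 + 3*sqrt(2))) = 2*(-276 + 36*sqrt(2)) = -552 + 72*sqrt(2)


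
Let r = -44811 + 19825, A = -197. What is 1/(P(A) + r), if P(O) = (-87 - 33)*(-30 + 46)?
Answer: -1/26906 ≈ -3.7166e-5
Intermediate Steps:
P(O) = -1920 (P(O) = -120*16 = -1920)
r = -24986
1/(P(A) + r) = 1/(-1920 - 24986) = 1/(-26906) = -1/26906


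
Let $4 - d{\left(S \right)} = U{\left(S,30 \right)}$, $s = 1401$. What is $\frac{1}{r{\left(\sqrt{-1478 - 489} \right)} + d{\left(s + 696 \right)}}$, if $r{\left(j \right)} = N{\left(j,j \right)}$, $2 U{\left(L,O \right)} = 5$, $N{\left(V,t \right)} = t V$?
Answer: $- \frac{2}{3931} \approx -0.00050878$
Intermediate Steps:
$N{\left(V,t \right)} = V t$
$U{\left(L,O \right)} = \frac{5}{2}$ ($U{\left(L,O \right)} = \frac{1}{2} \cdot 5 = \frac{5}{2}$)
$d{\left(S \right)} = \frac{3}{2}$ ($d{\left(S \right)} = 4 - \frac{5}{2} = \frac{3}{2}$)
$r{\left(j \right)} = j^{2}$ ($r{\left(j \right)} = j j = j^{2}$)
$\frac{1}{r{\left(\sqrt{-1478 - 489} \right)} + d{\left(s + 696 \right)}} = \frac{1}{\left(\sqrt{-1478 - 489}\right)^{2} + \frac{3}{2}} = \frac{1}{\left(\sqrt{-1967}\right)^{2} + \frac{3}{2}} = \frac{1}{\left(i \sqrt{1967}\right)^{2} + \frac{3}{2}} = \frac{1}{-1967 + \frac{3}{2}} = \frac{1}{- \frac{3931}{2}} = - \frac{2}{3931}$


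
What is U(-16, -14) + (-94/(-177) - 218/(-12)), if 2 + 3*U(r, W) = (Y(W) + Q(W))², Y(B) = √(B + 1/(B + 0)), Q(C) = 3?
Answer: 20246/1239 + I*√2758/7 ≈ 16.341 + 7.5024*I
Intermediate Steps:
Y(B) = √(B + 1/B)
U(r, W) = -⅔ + (3 + √(W + 1/W))²/3 (U(r, W) = -⅔ + (√(W + 1/W) + 3)²/3 = -⅔ + (3 + √(W + 1/W))²/3)
U(-16, -14) + (-94/(-177) - 218/(-12)) = (-⅔ + (3 + √((1 + (-14)²)/(-14)))²/3) + (-94/(-177) - 218/(-12)) = (-⅔ + (3 + √(-(1 + 196)/14))²/3) + (-94*(-1/177) - 218*(-1/12)) = (-⅔ + (3 + √(-1/14*197))²/3) + (94/177 + 109/6) = (-⅔ + (3 + √(-197/14))²/3) + 6619/354 = (-⅔ + (3 + I*√2758/14)²/3) + 6619/354 = 6383/354 + (3 + I*√2758/14)²/3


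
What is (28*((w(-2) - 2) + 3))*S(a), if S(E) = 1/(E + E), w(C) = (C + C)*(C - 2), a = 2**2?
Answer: 119/2 ≈ 59.500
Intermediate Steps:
a = 4
w(C) = 2*C*(-2 + C) (w(C) = (2*C)*(-2 + C) = 2*C*(-2 + C))
S(E) = 1/(2*E)
(28*((w(-2) - 2) + 3))*S(a) = (28*((2*(-2)*(-2 - 2) - 2) + 3))*((1/2)/4) = (28*((2*(-2)*(-4) - 2) + 3))*((1/2)*(1/4)) = (28*((16 - 2) + 3))*(1/8) = (28*(14 + 3))*(1/8) = (28*17)*(1/8) = 476*(1/8) = 119/2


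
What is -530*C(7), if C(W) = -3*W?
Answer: 11130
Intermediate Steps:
-530*C(7) = -(-1590)*7 = -530*(-21) = 11130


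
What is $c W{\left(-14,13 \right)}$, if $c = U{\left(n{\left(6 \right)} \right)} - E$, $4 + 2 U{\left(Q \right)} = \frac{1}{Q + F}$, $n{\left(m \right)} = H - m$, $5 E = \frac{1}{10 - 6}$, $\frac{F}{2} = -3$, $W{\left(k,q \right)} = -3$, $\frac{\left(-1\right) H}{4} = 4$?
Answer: $\frac{1737}{280} \approx 6.2036$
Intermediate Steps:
$H = -16$ ($H = \left(-4\right) 4 = -16$)
$F = -6$ ($F = 2 \left(-3\right) = -6$)
$E = \frac{1}{20}$ ($E = \frac{1}{5 \left(10 - 6\right)} = \frac{1}{5 \cdot 4} = \frac{1}{5} \cdot \frac{1}{4} = \frac{1}{20} \approx 0.05$)
$n{\left(m \right)} = -16 - m$
$U{\left(Q \right)} = -2 + \frac{1}{2 \left(-6 + Q\right)}$ ($U{\left(Q \right)} = -2 + \frac{1}{2 \left(Q - 6\right)} = -2 + \frac{1}{2 \left(-6 + Q\right)}$)
$c = - \frac{579}{280}$ ($c = \frac{25 - 4 \left(-16 - 6\right)}{2 \left(-6 - 22\right)} - \frac{1}{20} = \frac{25 - -88}{2 \left(-6 - 22\right)} - \frac{1}{20} = \frac{25 + 88}{2 \left(-28\right)} - \frac{1}{20} = \frac{1}{2} \left(- \frac{1}{28}\right) 113 - \frac{1}{20} = - \frac{113}{56} - \frac{1}{20} = - \frac{579}{280} \approx -2.0679$)
$c W{\left(-14,13 \right)} = \left(- \frac{579}{280}\right) \left(-3\right) = \frac{1737}{280}$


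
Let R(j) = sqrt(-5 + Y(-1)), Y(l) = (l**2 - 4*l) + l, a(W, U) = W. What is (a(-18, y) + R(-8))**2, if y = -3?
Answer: (18 - I)**2 ≈ 323.0 - 36.0*I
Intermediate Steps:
Y(l) = l**2 - 3*l
R(j) = I (R(j) = sqrt(-5 - (-3 - 1)) = sqrt(-5 - 1*(-4)) = sqrt(-5 + 4) = sqrt(-1) = I)
(a(-18, y) + R(-8))**2 = (-18 + I)**2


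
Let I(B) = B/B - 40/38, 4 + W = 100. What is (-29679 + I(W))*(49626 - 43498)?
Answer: -3455591456/19 ≈ -1.8187e+8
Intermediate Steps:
W = 96 (W = -4 + 100 = 96)
I(B) = -1/19 (I(B) = 1 - 40*1/38 = 1 - 20/19 = -1/19)
(-29679 + I(W))*(49626 - 43498) = (-29679 - 1/19)*(49626 - 43498) = -563902/19*6128 = -3455591456/19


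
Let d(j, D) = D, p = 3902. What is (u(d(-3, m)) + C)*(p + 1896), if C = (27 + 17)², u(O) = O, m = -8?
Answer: 11178544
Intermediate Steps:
C = 1936 (C = 44² = 1936)
(u(d(-3, m)) + C)*(p + 1896) = (-8 + 1936)*(3902 + 1896) = 1928*5798 = 11178544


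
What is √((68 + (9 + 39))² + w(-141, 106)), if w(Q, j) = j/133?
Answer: √238037282/133 ≈ 116.00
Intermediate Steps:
w(Q, j) = j/133 (w(Q, j) = j*(1/133) = j/133)
√((68 + (9 + 39))² + w(-141, 106)) = √((68 + (9 + 39))² + (1/133)*106) = √((68 + 48)² + 106/133) = √(116² + 106/133) = √(13456 + 106/133) = √(1789754/133) = √238037282/133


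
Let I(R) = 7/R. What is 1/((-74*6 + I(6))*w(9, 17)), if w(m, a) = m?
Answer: -2/7971 ≈ -0.00025091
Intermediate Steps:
1/((-74*6 + I(6))*w(9, 17)) = 1/((-74*6 + 7/6)*9) = 1/((-444 + 7*(⅙))*9) = 1/((-444 + 7/6)*9) = 1/(-2657/6*9) = 1/(-7971/2) = -2/7971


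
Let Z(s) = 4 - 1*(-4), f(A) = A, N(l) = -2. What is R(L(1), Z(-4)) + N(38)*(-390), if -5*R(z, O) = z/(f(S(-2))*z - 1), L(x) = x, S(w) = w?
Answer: 11701/15 ≈ 780.07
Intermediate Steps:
Z(s) = 8 (Z(s) = 4 + 4 = 8)
R(z, O) = -z/(5*(-1 - 2*z)) (R(z, O) = -z/(5*(-2*z - 1)) = -z/(5*(-1 - 2*z)))
R(L(1), Z(-4)) + N(38)*(-390) = (⅕)*1/(1 + 2*1) - 2*(-390) = (⅕)*1/(1 + 2) + 780 = (⅕)*1/3 + 780 = (⅕)*1*(⅓) + 780 = 1/15 + 780 = 11701/15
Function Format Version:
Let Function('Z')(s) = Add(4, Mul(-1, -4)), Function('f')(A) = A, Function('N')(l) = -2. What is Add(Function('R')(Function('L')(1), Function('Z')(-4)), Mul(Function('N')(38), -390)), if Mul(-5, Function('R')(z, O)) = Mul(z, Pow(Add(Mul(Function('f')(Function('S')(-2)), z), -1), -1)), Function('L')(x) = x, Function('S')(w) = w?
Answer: Rational(11701, 15) ≈ 780.07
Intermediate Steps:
Function('Z')(s) = 8 (Function('Z')(s) = Add(4, 4) = 8)
Function('R')(z, O) = Mul(Rational(-1, 5), z, Pow(Add(-1, Mul(-2, z)), -1)) (Function('R')(z, O) = Mul(Rational(-1, 5), Mul(z, Pow(Add(Mul(-2, z), -1), -1))) = Mul(Rational(-1, 5), Mul(z, Pow(Add(-1, Mul(-2, z)), -1))) = Mul(Rational(-1, 5), z, Pow(Add(-1, Mul(-2, z)), -1)))
Add(Function('R')(Function('L')(1), Function('Z')(-4)), Mul(Function('N')(38), -390)) = Add(Mul(Rational(1, 5), 1, Pow(Add(1, Mul(2, 1)), -1)), Mul(-2, -390)) = Add(Mul(Rational(1, 5), 1, Pow(Add(1, 2), -1)), 780) = Add(Mul(Rational(1, 5), 1, Pow(3, -1)), 780) = Add(Mul(Rational(1, 5), 1, Rational(1, 3)), 780) = Add(Rational(1, 15), 780) = Rational(11701, 15)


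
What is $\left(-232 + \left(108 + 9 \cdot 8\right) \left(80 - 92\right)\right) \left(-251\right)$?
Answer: $600392$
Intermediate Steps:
$\left(-232 + \left(108 + 9 \cdot 8\right) \left(80 - 92\right)\right) \left(-251\right) = \left(-232 + \left(108 + 72\right) \left(-12\right)\right) \left(-251\right) = \left(-232 + 180 \left(-12\right)\right) \left(-251\right) = \left(-232 - 2160\right) \left(-251\right) = \left(-2392\right) \left(-251\right) = 600392$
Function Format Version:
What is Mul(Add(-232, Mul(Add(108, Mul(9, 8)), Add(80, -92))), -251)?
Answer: 600392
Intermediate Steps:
Mul(Add(-232, Mul(Add(108, Mul(9, 8)), Add(80, -92))), -251) = Mul(Add(-232, Mul(Add(108, 72), -12)), -251) = Mul(Add(-232, Mul(180, -12)), -251) = Mul(Add(-232, -2160), -251) = Mul(-2392, -251) = 600392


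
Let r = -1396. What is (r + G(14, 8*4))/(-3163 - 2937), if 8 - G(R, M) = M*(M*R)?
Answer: 3931/1525 ≈ 2.5777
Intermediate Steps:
G(R, M) = 8 - R*M² (G(R, M) = 8 - M*M*R = 8 - R*M²)
(r + G(14, 8*4))/(-3163 - 2937) = (-1396 + (8 - 1*14*(8*4)²))/(-3163 - 2937) = (-1396 + (8 - 1*14*32²))/(-6100) = (-1396 + (8 - 1*14*1024))*(-1/6100) = (-1396 + (8 - 14336))*(-1/6100) = (-1396 - 14328)*(-1/6100) = -15724*(-1/6100) = 3931/1525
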